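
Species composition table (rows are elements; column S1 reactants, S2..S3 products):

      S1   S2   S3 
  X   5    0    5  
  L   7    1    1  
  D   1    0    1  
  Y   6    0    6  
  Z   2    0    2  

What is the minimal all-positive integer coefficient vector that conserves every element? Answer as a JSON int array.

Coefficients: [1, 6, 1]

X: 1·5 = 5 | 6·0+1·5 = 5
L: 1·7 = 7 | 6·1+1·1 = 7
D: 1·1 = 1 | 6·0+1·1 = 1
Y: 1·6 = 6 | 6·0+1·6 = 6
Z: 1·2 = 2 | 6·0+1·2 = 2
gcd(1,6,1) = 1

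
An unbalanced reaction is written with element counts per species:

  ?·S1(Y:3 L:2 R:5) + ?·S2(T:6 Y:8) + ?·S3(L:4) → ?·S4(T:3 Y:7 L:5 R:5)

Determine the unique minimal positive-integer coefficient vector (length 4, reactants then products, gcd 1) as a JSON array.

Coefficients: [4, 2, 3, 4]

T: 4·0+2·6+3·0 = 12 | 4·3 = 12
Y: 4·3+2·8+3·0 = 28 | 4·7 = 28
L: 4·2+2·0+3·4 = 20 | 4·5 = 20
R: 4·5+2·0+3·0 = 20 | 4·5 = 20
gcd(4,2,3,4) = 1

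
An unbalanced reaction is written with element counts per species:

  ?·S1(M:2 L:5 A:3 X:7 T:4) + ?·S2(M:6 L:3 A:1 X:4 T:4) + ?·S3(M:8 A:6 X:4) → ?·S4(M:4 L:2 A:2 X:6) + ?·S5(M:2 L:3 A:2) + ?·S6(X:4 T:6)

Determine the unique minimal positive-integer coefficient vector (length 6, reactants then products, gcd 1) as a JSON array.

Coefficients: [4, 2, 1, 4, 6, 4]

M: 4·2+2·6+1·8 = 28 | 4·4+6·2+4·0 = 28
L: 4·5+2·3+1·0 = 26 | 4·2+6·3+4·0 = 26
A: 4·3+2·1+1·6 = 20 | 4·2+6·2+4·0 = 20
X: 4·7+2·4+1·4 = 40 | 4·6+6·0+4·4 = 40
T: 4·4+2·4+1·0 = 24 | 4·0+6·0+4·6 = 24
gcd(4,2,1,4,6,4) = 1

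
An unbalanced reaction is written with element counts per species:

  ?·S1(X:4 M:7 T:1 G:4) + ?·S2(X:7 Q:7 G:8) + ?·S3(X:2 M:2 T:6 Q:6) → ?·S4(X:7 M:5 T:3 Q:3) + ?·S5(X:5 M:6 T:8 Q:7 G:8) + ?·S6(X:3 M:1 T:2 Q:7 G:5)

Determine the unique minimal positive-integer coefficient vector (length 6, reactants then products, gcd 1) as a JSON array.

Coefficients: [3, 3, 5, 3, 2, 4]

X: 3·4+3·7+5·2 = 43 | 3·7+2·5+4·3 = 43
M: 3·7+3·0+5·2 = 31 | 3·5+2·6+4·1 = 31
T: 3·1+3·0+5·6 = 33 | 3·3+2·8+4·2 = 33
Q: 3·0+3·7+5·6 = 51 | 3·3+2·7+4·7 = 51
G: 3·4+3·8+5·0 = 36 | 3·0+2·8+4·5 = 36
gcd(3,3,5,3,2,4) = 1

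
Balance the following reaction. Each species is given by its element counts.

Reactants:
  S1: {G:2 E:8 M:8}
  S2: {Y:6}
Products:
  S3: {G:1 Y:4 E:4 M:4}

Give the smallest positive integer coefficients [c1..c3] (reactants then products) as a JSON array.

Coefficients: [3, 4, 6]

G: 3·2+4·0 = 6 | 6·1 = 6
Y: 3·0+4·6 = 24 | 6·4 = 24
E: 3·8+4·0 = 24 | 6·4 = 24
M: 3·8+4·0 = 24 | 6·4 = 24
gcd(3,4,6) = 1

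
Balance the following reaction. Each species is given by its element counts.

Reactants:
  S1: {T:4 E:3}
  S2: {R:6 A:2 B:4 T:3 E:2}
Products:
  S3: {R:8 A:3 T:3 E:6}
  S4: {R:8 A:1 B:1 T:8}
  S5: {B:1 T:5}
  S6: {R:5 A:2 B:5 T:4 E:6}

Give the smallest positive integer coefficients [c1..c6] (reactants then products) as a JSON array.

R: 6·0+6·6 = 36 | 1·8+1·8+3·0+4·5 = 36
A: 6·0+6·2 = 12 | 1·3+1·1+3·0+4·2 = 12
B: 6·0+6·4 = 24 | 1·0+1·1+3·1+4·5 = 24
T: 6·4+6·3 = 42 | 1·3+1·8+3·5+4·4 = 42
E: 6·3+6·2 = 30 | 1·6+1·0+3·0+4·6 = 30
gcd(6,6,1,1,3,4) = 1

Coefficients: [6, 6, 1, 1, 3, 4]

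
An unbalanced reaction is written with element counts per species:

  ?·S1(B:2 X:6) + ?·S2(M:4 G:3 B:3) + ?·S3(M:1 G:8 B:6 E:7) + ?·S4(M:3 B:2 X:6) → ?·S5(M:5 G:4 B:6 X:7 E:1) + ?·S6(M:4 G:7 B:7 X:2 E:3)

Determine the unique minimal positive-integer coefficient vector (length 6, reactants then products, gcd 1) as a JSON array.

M: 4·0+5·4+1·1+1·3 = 24 | 4·5+1·4 = 24
G: 4·0+5·3+1·8+1·0 = 23 | 4·4+1·7 = 23
B: 4·2+5·3+1·6+1·2 = 31 | 4·6+1·7 = 31
X: 4·6+5·0+1·0+1·6 = 30 | 4·7+1·2 = 30
E: 4·0+5·0+1·7+1·0 = 7 | 4·1+1·3 = 7
gcd(4,5,1,1,4,1) = 1

Coefficients: [4, 5, 1, 1, 4, 1]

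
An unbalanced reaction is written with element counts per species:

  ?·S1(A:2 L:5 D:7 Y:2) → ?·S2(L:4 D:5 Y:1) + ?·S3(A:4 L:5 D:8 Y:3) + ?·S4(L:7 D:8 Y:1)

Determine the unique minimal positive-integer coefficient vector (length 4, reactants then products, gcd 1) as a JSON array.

A: 6·2 = 12 | 2·0+3·4+1·0 = 12
L: 6·5 = 30 | 2·4+3·5+1·7 = 30
D: 6·7 = 42 | 2·5+3·8+1·8 = 42
Y: 6·2 = 12 | 2·1+3·3+1·1 = 12
gcd(6,2,3,1) = 1

Coefficients: [6, 2, 3, 1]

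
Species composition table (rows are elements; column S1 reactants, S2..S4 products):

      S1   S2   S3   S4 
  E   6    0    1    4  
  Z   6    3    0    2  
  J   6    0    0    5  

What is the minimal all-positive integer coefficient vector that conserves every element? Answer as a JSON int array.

Coefficients: [5, 6, 6, 6]

E: 5·6 = 30 | 6·0+6·1+6·4 = 30
Z: 5·6 = 30 | 6·3+6·0+6·2 = 30
J: 5·6 = 30 | 6·0+6·0+6·5 = 30
gcd(5,6,6,6) = 1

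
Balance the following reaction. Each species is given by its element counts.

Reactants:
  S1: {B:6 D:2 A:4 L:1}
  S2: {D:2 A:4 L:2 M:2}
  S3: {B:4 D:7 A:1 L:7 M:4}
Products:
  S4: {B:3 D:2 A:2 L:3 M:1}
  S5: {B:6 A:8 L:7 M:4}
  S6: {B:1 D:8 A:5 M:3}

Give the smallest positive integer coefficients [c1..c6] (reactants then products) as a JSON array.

Coefficients: [3, 4, 2, 6, 1, 2]

B: 3·6+4·0+2·4 = 26 | 6·3+1·6+2·1 = 26
D: 3·2+4·2+2·7 = 28 | 6·2+1·0+2·8 = 28
A: 3·4+4·4+2·1 = 30 | 6·2+1·8+2·5 = 30
L: 3·1+4·2+2·7 = 25 | 6·3+1·7+2·0 = 25
M: 3·0+4·2+2·4 = 16 | 6·1+1·4+2·3 = 16
gcd(3,4,2,6,1,2) = 1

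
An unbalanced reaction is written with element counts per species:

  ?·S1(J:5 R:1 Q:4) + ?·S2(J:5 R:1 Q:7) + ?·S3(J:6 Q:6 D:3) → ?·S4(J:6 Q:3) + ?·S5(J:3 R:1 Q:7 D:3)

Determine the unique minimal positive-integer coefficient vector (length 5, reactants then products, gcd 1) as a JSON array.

Coefficients: [2, 1, 3, 4, 3]

J: 2·5+1·5+3·6 = 33 | 4·6+3·3 = 33
R: 2·1+1·1+3·0 = 3 | 4·0+3·1 = 3
Q: 2·4+1·7+3·6 = 33 | 4·3+3·7 = 33
D: 2·0+1·0+3·3 = 9 | 4·0+3·3 = 9
gcd(2,1,3,4,3) = 1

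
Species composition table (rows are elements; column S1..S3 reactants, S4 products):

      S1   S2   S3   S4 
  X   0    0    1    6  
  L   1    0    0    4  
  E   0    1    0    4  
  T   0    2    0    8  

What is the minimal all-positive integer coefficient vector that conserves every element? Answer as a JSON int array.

X: 4·0+4·0+6·1 = 6 | 1·6 = 6
L: 4·1+4·0+6·0 = 4 | 1·4 = 4
E: 4·0+4·1+6·0 = 4 | 1·4 = 4
T: 4·0+4·2+6·0 = 8 | 1·8 = 8
gcd(4,4,6,1) = 1

Coefficients: [4, 4, 6, 1]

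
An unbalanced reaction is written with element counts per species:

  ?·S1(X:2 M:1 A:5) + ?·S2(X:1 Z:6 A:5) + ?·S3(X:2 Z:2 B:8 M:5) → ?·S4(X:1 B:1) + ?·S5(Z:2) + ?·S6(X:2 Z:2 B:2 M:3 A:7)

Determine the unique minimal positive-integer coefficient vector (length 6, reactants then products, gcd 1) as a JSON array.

Coefficients: [5, 2, 2, 6, 3, 5]

X: 5·2+2·1+2·2 = 16 | 6·1+3·0+5·2 = 16
Z: 5·0+2·6+2·2 = 16 | 6·0+3·2+5·2 = 16
B: 5·0+2·0+2·8 = 16 | 6·1+3·0+5·2 = 16
M: 5·1+2·0+2·5 = 15 | 6·0+3·0+5·3 = 15
A: 5·5+2·5+2·0 = 35 | 6·0+3·0+5·7 = 35
gcd(5,2,2,6,3,5) = 1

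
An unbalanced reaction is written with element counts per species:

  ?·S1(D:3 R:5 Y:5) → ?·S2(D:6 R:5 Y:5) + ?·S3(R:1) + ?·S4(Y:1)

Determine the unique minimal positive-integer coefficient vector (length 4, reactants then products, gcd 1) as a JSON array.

Coefficients: [2, 1, 5, 5]

D: 2·3 = 6 | 1·6+5·0+5·0 = 6
R: 2·5 = 10 | 1·5+5·1+5·0 = 10
Y: 2·5 = 10 | 1·5+5·0+5·1 = 10
gcd(2,1,5,5) = 1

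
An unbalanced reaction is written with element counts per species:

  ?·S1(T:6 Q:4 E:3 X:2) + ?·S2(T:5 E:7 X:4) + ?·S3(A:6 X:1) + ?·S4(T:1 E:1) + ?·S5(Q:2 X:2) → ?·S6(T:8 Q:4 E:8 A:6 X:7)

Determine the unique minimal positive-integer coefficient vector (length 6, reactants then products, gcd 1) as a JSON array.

T: 2·6+3·5+4·0+5·1+4·0 = 32 | 4·8 = 32
Q: 2·4+3·0+4·0+5·0+4·2 = 16 | 4·4 = 16
E: 2·3+3·7+4·0+5·1+4·0 = 32 | 4·8 = 32
A: 2·0+3·0+4·6+5·0+4·0 = 24 | 4·6 = 24
X: 2·2+3·4+4·1+5·0+4·2 = 28 | 4·7 = 28
gcd(2,3,4,5,4,4) = 1

Coefficients: [2, 3, 4, 5, 4, 4]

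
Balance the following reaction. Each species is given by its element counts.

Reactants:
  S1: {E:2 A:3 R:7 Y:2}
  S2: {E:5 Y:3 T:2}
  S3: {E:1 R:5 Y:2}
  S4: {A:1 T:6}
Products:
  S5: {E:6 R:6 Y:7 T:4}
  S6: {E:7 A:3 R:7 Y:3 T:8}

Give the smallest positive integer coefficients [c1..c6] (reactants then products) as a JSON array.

E: 1·2+5·5+5·1+3·0 = 32 | 3·6+2·7 = 32
A: 1·3+5·0+5·0+3·1 = 6 | 3·0+2·3 = 6
R: 1·7+5·0+5·5+3·0 = 32 | 3·6+2·7 = 32
Y: 1·2+5·3+5·2+3·0 = 27 | 3·7+2·3 = 27
T: 1·0+5·2+5·0+3·6 = 28 | 3·4+2·8 = 28
gcd(1,5,5,3,3,2) = 1

Coefficients: [1, 5, 5, 3, 3, 2]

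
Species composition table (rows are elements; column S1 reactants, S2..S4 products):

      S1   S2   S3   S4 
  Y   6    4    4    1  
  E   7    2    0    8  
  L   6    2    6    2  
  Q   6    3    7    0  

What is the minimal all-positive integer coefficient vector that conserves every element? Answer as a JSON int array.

Coefficients: [6, 5, 3, 4]

Y: 6·6 = 36 | 5·4+3·4+4·1 = 36
E: 6·7 = 42 | 5·2+3·0+4·8 = 42
L: 6·6 = 36 | 5·2+3·6+4·2 = 36
Q: 6·6 = 36 | 5·3+3·7+4·0 = 36
gcd(6,5,3,4) = 1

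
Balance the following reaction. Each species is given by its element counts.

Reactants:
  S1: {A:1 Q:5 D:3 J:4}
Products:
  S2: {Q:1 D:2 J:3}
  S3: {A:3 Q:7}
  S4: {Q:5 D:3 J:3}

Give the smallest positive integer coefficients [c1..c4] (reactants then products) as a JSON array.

A: 3·1 = 3 | 3·0+1·3+1·0 = 3
Q: 3·5 = 15 | 3·1+1·7+1·5 = 15
D: 3·3 = 9 | 3·2+1·0+1·3 = 9
J: 3·4 = 12 | 3·3+1·0+1·3 = 12
gcd(3,3,1,1) = 1

Coefficients: [3, 3, 1, 1]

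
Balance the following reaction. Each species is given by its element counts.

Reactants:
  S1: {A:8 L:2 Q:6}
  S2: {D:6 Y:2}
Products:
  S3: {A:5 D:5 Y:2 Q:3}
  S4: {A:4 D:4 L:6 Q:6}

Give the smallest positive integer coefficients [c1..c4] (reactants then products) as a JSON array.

Coefficients: [3, 4, 4, 1]

A: 3·8+4·0 = 24 | 4·5+1·4 = 24
D: 3·0+4·6 = 24 | 4·5+1·4 = 24
Y: 3·0+4·2 = 8 | 4·2+1·0 = 8
L: 3·2+4·0 = 6 | 4·0+1·6 = 6
Q: 3·6+4·0 = 18 | 4·3+1·6 = 18
gcd(3,4,4,1) = 1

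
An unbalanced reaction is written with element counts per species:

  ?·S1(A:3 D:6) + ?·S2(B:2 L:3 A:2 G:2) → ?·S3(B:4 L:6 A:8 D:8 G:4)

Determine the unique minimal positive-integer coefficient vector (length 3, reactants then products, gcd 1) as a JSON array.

B: 4·0+6·2 = 12 | 3·4 = 12
L: 4·0+6·3 = 18 | 3·6 = 18
A: 4·3+6·2 = 24 | 3·8 = 24
D: 4·6+6·0 = 24 | 3·8 = 24
G: 4·0+6·2 = 12 | 3·4 = 12
gcd(4,6,3) = 1

Coefficients: [4, 6, 3]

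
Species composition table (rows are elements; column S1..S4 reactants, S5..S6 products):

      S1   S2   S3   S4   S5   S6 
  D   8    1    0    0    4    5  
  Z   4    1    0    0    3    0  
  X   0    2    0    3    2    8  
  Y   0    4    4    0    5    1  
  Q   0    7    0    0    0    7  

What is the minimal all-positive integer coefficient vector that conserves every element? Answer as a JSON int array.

Coefficients: [2, 1, 3, 4, 3, 1]

D: 2·8+1·1+3·0+4·0 = 17 | 3·4+1·5 = 17
Z: 2·4+1·1+3·0+4·0 = 9 | 3·3+1·0 = 9
X: 2·0+1·2+3·0+4·3 = 14 | 3·2+1·8 = 14
Y: 2·0+1·4+3·4+4·0 = 16 | 3·5+1·1 = 16
Q: 2·0+1·7+3·0+4·0 = 7 | 3·0+1·7 = 7
gcd(2,1,3,4,3,1) = 1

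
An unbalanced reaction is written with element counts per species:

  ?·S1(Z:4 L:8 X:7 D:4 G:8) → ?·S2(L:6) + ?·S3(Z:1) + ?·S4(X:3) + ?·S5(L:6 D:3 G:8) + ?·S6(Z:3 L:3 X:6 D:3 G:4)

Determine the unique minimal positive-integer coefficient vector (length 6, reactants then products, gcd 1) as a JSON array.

Coefficients: [3, 1, 6, 3, 2, 2]

Z: 3·4 = 12 | 1·0+6·1+3·0+2·0+2·3 = 12
L: 3·8 = 24 | 1·6+6·0+3·0+2·6+2·3 = 24
X: 3·7 = 21 | 1·0+6·0+3·3+2·0+2·6 = 21
D: 3·4 = 12 | 1·0+6·0+3·0+2·3+2·3 = 12
G: 3·8 = 24 | 1·0+6·0+3·0+2·8+2·4 = 24
gcd(3,1,6,3,2,2) = 1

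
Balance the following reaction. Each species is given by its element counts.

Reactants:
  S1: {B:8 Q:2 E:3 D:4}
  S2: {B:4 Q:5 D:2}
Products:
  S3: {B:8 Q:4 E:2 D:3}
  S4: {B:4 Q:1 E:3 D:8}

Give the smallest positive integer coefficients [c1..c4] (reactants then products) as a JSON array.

B: 5·8+3·4 = 52 | 6·8+1·4 = 52
Q: 5·2+3·5 = 25 | 6·4+1·1 = 25
E: 5·3+3·0 = 15 | 6·2+1·3 = 15
D: 5·4+3·2 = 26 | 6·3+1·8 = 26
gcd(5,3,6,1) = 1

Coefficients: [5, 3, 6, 1]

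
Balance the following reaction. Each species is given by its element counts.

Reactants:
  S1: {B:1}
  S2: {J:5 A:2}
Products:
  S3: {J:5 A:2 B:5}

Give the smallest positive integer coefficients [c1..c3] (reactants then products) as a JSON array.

J: 5·0+1·5 = 5 | 1·5 = 5
A: 5·0+1·2 = 2 | 1·2 = 2
B: 5·1+1·0 = 5 | 1·5 = 5
gcd(5,1,1) = 1

Coefficients: [5, 1, 1]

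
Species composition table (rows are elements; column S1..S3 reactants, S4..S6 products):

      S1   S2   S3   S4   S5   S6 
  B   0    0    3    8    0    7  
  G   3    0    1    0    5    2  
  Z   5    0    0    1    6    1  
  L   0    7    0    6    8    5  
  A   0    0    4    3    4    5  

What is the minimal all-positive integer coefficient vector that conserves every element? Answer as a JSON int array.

B: 4·0+5·0+5·3 = 15 | 1·8+3·0+1·7 = 15
G: 4·3+5·0+5·1 = 17 | 1·0+3·5+1·2 = 17
Z: 4·5+5·0+5·0 = 20 | 1·1+3·6+1·1 = 20
L: 4·0+5·7+5·0 = 35 | 1·6+3·8+1·5 = 35
A: 4·0+5·0+5·4 = 20 | 1·3+3·4+1·5 = 20
gcd(4,5,5,1,3,1) = 1

Coefficients: [4, 5, 5, 1, 3, 1]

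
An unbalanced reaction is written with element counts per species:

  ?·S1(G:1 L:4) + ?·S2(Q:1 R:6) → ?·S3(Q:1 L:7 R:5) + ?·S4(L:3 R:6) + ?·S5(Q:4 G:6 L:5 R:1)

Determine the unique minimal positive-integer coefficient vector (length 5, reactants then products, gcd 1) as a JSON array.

Coefficients: [6, 5, 1, 4, 1]

Q: 6·0+5·1 = 5 | 1·1+4·0+1·4 = 5
G: 6·1+5·0 = 6 | 1·0+4·0+1·6 = 6
L: 6·4+5·0 = 24 | 1·7+4·3+1·5 = 24
R: 6·0+5·6 = 30 | 1·5+4·6+1·1 = 30
gcd(6,5,1,4,1) = 1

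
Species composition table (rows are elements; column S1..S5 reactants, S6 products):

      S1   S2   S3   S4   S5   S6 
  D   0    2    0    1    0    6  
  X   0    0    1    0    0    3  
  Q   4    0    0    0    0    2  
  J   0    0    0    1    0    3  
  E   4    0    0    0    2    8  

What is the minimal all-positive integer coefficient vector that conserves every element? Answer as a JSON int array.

Coefficients: [1, 3, 6, 6, 6, 2]

D: 1·0+3·2+6·0+6·1+6·0 = 12 | 2·6 = 12
X: 1·0+3·0+6·1+6·0+6·0 = 6 | 2·3 = 6
Q: 1·4+3·0+6·0+6·0+6·0 = 4 | 2·2 = 4
J: 1·0+3·0+6·0+6·1+6·0 = 6 | 2·3 = 6
E: 1·4+3·0+6·0+6·0+6·2 = 16 | 2·8 = 16
gcd(1,3,6,6,6,2) = 1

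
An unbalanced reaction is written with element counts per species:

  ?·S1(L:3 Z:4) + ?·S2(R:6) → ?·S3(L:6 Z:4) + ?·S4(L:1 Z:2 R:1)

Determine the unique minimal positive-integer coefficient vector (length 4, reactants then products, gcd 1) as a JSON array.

Coefficients: [4, 1, 1, 6]

L: 4·3+1·0 = 12 | 1·6+6·1 = 12
Z: 4·4+1·0 = 16 | 1·4+6·2 = 16
R: 4·0+1·6 = 6 | 1·0+6·1 = 6
gcd(4,1,1,6) = 1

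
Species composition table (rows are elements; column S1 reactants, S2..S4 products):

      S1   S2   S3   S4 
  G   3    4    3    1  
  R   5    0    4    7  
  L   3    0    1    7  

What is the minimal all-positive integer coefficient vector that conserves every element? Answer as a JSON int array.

Coefficients: [6, 1, 4, 2]

G: 6·3 = 18 | 1·4+4·3+2·1 = 18
R: 6·5 = 30 | 1·0+4·4+2·7 = 30
L: 6·3 = 18 | 1·0+4·1+2·7 = 18
gcd(6,1,4,2) = 1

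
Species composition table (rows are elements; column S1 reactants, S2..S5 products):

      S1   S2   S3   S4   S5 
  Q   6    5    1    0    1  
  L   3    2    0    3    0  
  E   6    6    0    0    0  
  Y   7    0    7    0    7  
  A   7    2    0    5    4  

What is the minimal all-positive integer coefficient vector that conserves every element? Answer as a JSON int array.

Q: 6·6 = 36 | 6·5+1·1+2·0+5·1 = 36
L: 6·3 = 18 | 6·2+1·0+2·3+5·0 = 18
E: 6·6 = 36 | 6·6+1·0+2·0+5·0 = 36
Y: 6·7 = 42 | 6·0+1·7+2·0+5·7 = 42
A: 6·7 = 42 | 6·2+1·0+2·5+5·4 = 42
gcd(6,6,1,2,5) = 1

Coefficients: [6, 6, 1, 2, 5]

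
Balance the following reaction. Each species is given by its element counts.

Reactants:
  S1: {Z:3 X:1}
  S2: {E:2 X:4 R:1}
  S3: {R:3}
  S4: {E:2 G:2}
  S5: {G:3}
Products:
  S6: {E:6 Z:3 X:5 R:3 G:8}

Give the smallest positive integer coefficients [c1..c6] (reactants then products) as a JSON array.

Coefficients: [3, 3, 2, 6, 4, 3]

E: 3·0+3·2+2·0+6·2+4·0 = 18 | 3·6 = 18
Z: 3·3+3·0+2·0+6·0+4·0 = 9 | 3·3 = 9
X: 3·1+3·4+2·0+6·0+4·0 = 15 | 3·5 = 15
R: 3·0+3·1+2·3+6·0+4·0 = 9 | 3·3 = 9
G: 3·0+3·0+2·0+6·2+4·3 = 24 | 3·8 = 24
gcd(3,3,2,6,4,3) = 1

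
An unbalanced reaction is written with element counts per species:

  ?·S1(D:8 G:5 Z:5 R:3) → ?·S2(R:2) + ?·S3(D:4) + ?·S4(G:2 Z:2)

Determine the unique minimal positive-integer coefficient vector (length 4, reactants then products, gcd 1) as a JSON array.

D: 2·8 = 16 | 3·0+4·4+5·0 = 16
G: 2·5 = 10 | 3·0+4·0+5·2 = 10
Z: 2·5 = 10 | 3·0+4·0+5·2 = 10
R: 2·3 = 6 | 3·2+4·0+5·0 = 6
gcd(2,3,4,5) = 1

Coefficients: [2, 3, 4, 5]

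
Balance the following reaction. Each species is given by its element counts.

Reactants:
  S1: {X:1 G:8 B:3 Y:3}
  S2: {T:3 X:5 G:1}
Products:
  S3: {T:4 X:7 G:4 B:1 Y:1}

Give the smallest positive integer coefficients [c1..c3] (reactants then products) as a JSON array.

Coefficients: [1, 4, 3]

T: 1·0+4·3 = 12 | 3·4 = 12
X: 1·1+4·5 = 21 | 3·7 = 21
G: 1·8+4·1 = 12 | 3·4 = 12
B: 1·3+4·0 = 3 | 3·1 = 3
Y: 1·3+4·0 = 3 | 3·1 = 3
gcd(1,4,3) = 1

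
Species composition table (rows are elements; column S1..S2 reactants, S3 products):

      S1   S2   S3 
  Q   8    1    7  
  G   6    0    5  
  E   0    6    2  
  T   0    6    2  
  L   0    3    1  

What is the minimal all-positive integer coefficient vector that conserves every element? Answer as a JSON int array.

Coefficients: [5, 2, 6]

Q: 5·8+2·1 = 42 | 6·7 = 42
G: 5·6+2·0 = 30 | 6·5 = 30
E: 5·0+2·6 = 12 | 6·2 = 12
T: 5·0+2·6 = 12 | 6·2 = 12
L: 5·0+2·3 = 6 | 6·1 = 6
gcd(5,2,6) = 1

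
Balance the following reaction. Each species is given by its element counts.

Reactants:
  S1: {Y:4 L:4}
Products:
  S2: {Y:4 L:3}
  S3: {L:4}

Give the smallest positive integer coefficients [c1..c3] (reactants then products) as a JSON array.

Y: 4·4 = 16 | 4·4+1·0 = 16
L: 4·4 = 16 | 4·3+1·4 = 16
gcd(4,4,1) = 1

Coefficients: [4, 4, 1]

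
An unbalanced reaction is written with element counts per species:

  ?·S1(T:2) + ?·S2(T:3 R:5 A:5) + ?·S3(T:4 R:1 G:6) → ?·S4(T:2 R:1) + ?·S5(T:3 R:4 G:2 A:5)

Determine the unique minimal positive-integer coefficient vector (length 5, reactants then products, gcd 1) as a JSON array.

Coefficients: [2, 3, 1, 4, 3]

T: 2·2+3·3+1·4 = 17 | 4·2+3·3 = 17
R: 2·0+3·5+1·1 = 16 | 4·1+3·4 = 16
G: 2·0+3·0+1·6 = 6 | 4·0+3·2 = 6
A: 2·0+3·5+1·0 = 15 | 4·0+3·5 = 15
gcd(2,3,1,4,3) = 1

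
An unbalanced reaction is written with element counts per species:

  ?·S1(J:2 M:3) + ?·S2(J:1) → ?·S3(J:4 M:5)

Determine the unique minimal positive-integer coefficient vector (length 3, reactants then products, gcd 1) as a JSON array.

J: 5·2+2·1 = 12 | 3·4 = 12
M: 5·3+2·0 = 15 | 3·5 = 15
gcd(5,2,3) = 1

Coefficients: [5, 2, 3]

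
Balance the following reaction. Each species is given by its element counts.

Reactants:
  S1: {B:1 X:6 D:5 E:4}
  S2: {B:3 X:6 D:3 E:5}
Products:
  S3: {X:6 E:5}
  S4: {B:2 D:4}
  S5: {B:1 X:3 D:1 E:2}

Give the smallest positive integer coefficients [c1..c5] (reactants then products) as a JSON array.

B: 3·1+5·3 = 18 | 5·0+6·2+6·1 = 18
X: 3·6+5·6 = 48 | 5·6+6·0+6·3 = 48
D: 3·5+5·3 = 30 | 5·0+6·4+6·1 = 30
E: 3·4+5·5 = 37 | 5·5+6·0+6·2 = 37
gcd(3,5,5,6,6) = 1

Coefficients: [3, 5, 5, 6, 6]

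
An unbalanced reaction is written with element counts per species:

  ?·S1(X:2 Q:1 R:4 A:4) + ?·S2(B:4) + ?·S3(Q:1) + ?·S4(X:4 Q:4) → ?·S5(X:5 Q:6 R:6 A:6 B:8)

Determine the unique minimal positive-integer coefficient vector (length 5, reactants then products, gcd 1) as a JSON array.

X: 3·2+4·0+5·0+1·4 = 10 | 2·5 = 10
Q: 3·1+4·0+5·1+1·4 = 12 | 2·6 = 12
R: 3·4+4·0+5·0+1·0 = 12 | 2·6 = 12
A: 3·4+4·0+5·0+1·0 = 12 | 2·6 = 12
B: 3·0+4·4+5·0+1·0 = 16 | 2·8 = 16
gcd(3,4,5,1,2) = 1

Coefficients: [3, 4, 5, 1, 2]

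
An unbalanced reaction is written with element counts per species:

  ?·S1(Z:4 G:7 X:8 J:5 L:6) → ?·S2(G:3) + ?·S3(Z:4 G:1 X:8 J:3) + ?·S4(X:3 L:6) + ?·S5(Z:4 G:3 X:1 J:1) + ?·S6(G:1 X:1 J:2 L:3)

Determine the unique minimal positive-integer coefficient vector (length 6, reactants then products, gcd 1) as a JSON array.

Z: 3·4 = 12 | 4·0+2·4+1·0+1·4+4·0 = 12
G: 3·7 = 21 | 4·3+2·1+1·0+1·3+4·1 = 21
X: 3·8 = 24 | 4·0+2·8+1·3+1·1+4·1 = 24
J: 3·5 = 15 | 4·0+2·3+1·0+1·1+4·2 = 15
L: 3·6 = 18 | 4·0+2·0+1·6+1·0+4·3 = 18
gcd(3,4,2,1,1,4) = 1

Coefficients: [3, 4, 2, 1, 1, 4]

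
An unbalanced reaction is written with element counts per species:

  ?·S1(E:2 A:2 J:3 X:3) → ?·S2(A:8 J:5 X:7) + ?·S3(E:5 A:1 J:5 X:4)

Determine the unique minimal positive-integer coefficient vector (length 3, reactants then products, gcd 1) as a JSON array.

Coefficients: [5, 1, 2]

E: 5·2 = 10 | 1·0+2·5 = 10
A: 5·2 = 10 | 1·8+2·1 = 10
J: 5·3 = 15 | 1·5+2·5 = 15
X: 5·3 = 15 | 1·7+2·4 = 15
gcd(5,1,2) = 1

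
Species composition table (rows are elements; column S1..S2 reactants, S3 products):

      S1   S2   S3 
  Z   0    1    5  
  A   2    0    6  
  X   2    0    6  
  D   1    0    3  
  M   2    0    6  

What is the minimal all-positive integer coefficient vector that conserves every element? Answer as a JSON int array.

Coefficients: [3, 5, 1]

Z: 3·0+5·1 = 5 | 1·5 = 5
A: 3·2+5·0 = 6 | 1·6 = 6
X: 3·2+5·0 = 6 | 1·6 = 6
D: 3·1+5·0 = 3 | 1·3 = 3
M: 3·2+5·0 = 6 | 1·6 = 6
gcd(3,5,1) = 1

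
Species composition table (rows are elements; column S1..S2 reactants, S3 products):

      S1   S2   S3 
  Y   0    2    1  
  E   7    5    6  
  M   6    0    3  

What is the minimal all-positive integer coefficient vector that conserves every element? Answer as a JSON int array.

Coefficients: [1, 1, 2]

Y: 1·0+1·2 = 2 | 2·1 = 2
E: 1·7+1·5 = 12 | 2·6 = 12
M: 1·6+1·0 = 6 | 2·3 = 6
gcd(1,1,2) = 1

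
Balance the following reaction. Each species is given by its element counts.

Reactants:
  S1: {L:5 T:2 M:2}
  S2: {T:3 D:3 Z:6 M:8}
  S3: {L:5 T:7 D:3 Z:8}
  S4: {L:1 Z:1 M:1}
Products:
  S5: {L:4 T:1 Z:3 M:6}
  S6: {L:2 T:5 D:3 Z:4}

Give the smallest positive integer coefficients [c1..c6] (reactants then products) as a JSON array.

Coefficients: [4, 3, 2, 4, 6, 5]

L: 4·5+3·0+2·5+4·1 = 34 | 6·4+5·2 = 34
T: 4·2+3·3+2·7+4·0 = 31 | 6·1+5·5 = 31
D: 4·0+3·3+2·3+4·0 = 15 | 6·0+5·3 = 15
Z: 4·0+3·6+2·8+4·1 = 38 | 6·3+5·4 = 38
M: 4·2+3·8+2·0+4·1 = 36 | 6·6+5·0 = 36
gcd(4,3,2,4,6,5) = 1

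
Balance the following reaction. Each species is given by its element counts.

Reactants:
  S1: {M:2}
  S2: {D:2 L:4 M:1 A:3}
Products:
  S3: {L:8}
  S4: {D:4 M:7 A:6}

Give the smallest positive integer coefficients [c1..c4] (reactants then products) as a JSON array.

Coefficients: [5, 4, 2, 2]

D: 5·0+4·2 = 8 | 2·0+2·4 = 8
L: 5·0+4·4 = 16 | 2·8+2·0 = 16
M: 5·2+4·1 = 14 | 2·0+2·7 = 14
A: 5·0+4·3 = 12 | 2·0+2·6 = 12
gcd(5,4,2,2) = 1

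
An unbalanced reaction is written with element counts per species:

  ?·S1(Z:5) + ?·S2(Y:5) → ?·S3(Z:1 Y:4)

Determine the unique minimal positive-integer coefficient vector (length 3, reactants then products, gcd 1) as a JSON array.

Coefficients: [1, 4, 5]

Z: 1·5+4·0 = 5 | 5·1 = 5
Y: 1·0+4·5 = 20 | 5·4 = 20
gcd(1,4,5) = 1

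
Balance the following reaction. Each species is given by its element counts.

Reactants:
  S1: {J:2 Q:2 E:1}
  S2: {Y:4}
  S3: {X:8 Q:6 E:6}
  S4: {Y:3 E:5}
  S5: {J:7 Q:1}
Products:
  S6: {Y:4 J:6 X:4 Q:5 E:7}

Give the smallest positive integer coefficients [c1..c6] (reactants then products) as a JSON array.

Coefficients: [4, 3, 3, 4, 4, 6]

Y: 4·0+3·4+3·0+4·3+4·0 = 24 | 6·4 = 24
J: 4·2+3·0+3·0+4·0+4·7 = 36 | 6·6 = 36
X: 4·0+3·0+3·8+4·0+4·0 = 24 | 6·4 = 24
Q: 4·2+3·0+3·6+4·0+4·1 = 30 | 6·5 = 30
E: 4·1+3·0+3·6+4·5+4·0 = 42 | 6·7 = 42
gcd(4,3,3,4,4,6) = 1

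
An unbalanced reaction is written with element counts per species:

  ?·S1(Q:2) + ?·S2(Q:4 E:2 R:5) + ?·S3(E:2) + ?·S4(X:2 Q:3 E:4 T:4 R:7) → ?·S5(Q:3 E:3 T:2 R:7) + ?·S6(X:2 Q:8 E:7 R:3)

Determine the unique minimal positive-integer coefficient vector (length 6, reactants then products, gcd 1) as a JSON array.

X: 3·0+4·0+5·0+2·2 = 4 | 4·0+2·2 = 4
Q: 3·2+4·4+5·0+2·3 = 28 | 4·3+2·8 = 28
E: 3·0+4·2+5·2+2·4 = 26 | 4·3+2·7 = 26
T: 3·0+4·0+5·0+2·4 = 8 | 4·2+2·0 = 8
R: 3·0+4·5+5·0+2·7 = 34 | 4·7+2·3 = 34
gcd(3,4,5,2,4,2) = 1

Coefficients: [3, 4, 5, 2, 4, 2]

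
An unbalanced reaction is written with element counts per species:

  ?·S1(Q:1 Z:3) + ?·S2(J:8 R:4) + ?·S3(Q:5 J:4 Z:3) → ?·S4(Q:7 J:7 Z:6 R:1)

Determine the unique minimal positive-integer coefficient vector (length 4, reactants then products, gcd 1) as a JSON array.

Coefficients: [3, 1, 5, 4]

Q: 3·1+1·0+5·5 = 28 | 4·7 = 28
J: 3·0+1·8+5·4 = 28 | 4·7 = 28
Z: 3·3+1·0+5·3 = 24 | 4·6 = 24
R: 3·0+1·4+5·0 = 4 | 4·1 = 4
gcd(3,1,5,4) = 1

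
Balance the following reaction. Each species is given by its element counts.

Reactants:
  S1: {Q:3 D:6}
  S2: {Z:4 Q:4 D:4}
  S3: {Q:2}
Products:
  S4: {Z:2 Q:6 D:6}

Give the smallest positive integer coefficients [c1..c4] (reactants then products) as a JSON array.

Z: 4·0+3·4+6·0 = 12 | 6·2 = 12
Q: 4·3+3·4+6·2 = 36 | 6·6 = 36
D: 4·6+3·4+6·0 = 36 | 6·6 = 36
gcd(4,3,6,6) = 1

Coefficients: [4, 3, 6, 6]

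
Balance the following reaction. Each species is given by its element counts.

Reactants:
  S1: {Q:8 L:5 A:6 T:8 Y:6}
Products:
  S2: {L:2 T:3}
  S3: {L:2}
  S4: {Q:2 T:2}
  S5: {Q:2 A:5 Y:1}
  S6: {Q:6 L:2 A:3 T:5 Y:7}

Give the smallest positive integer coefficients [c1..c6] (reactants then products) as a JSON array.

Coefficients: [4, 3, 4, 4, 3, 3]

Q: 4·8 = 32 | 3·0+4·0+4·2+3·2+3·6 = 32
L: 4·5 = 20 | 3·2+4·2+4·0+3·0+3·2 = 20
A: 4·6 = 24 | 3·0+4·0+4·0+3·5+3·3 = 24
T: 4·8 = 32 | 3·3+4·0+4·2+3·0+3·5 = 32
Y: 4·6 = 24 | 3·0+4·0+4·0+3·1+3·7 = 24
gcd(4,3,4,4,3,3) = 1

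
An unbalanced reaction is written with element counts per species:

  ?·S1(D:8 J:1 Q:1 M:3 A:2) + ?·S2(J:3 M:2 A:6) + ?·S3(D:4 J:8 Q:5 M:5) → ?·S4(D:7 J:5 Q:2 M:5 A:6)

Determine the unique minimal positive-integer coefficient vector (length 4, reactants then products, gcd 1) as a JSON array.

D: 3·8+3·0+1·4 = 28 | 4·7 = 28
J: 3·1+3·3+1·8 = 20 | 4·5 = 20
Q: 3·1+3·0+1·5 = 8 | 4·2 = 8
M: 3·3+3·2+1·5 = 20 | 4·5 = 20
A: 3·2+3·6+1·0 = 24 | 4·6 = 24
gcd(3,3,1,4) = 1

Coefficients: [3, 3, 1, 4]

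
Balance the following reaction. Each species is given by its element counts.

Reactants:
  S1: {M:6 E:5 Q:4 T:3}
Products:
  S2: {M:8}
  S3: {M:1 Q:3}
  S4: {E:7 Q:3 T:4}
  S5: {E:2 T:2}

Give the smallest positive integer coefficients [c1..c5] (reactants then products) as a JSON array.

M: 6·6 = 36 | 4·8+4·1+4·0+1·0 = 36
E: 6·5 = 30 | 4·0+4·0+4·7+1·2 = 30
Q: 6·4 = 24 | 4·0+4·3+4·3+1·0 = 24
T: 6·3 = 18 | 4·0+4·0+4·4+1·2 = 18
gcd(6,4,4,4,1) = 1

Coefficients: [6, 4, 4, 4, 1]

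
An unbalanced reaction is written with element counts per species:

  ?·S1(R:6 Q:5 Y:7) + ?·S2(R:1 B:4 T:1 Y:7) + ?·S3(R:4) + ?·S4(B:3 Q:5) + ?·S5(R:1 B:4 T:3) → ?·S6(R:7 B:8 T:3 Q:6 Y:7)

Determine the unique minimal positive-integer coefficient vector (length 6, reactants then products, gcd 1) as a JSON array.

R: 2·6+3·1+4·4+4·0+4·1 = 35 | 5·7 = 35
B: 2·0+3·4+4·0+4·3+4·4 = 40 | 5·8 = 40
T: 2·0+3·1+4·0+4·0+4·3 = 15 | 5·3 = 15
Q: 2·5+3·0+4·0+4·5+4·0 = 30 | 5·6 = 30
Y: 2·7+3·7+4·0+4·0+4·0 = 35 | 5·7 = 35
gcd(2,3,4,4,4,5) = 1

Coefficients: [2, 3, 4, 4, 4, 5]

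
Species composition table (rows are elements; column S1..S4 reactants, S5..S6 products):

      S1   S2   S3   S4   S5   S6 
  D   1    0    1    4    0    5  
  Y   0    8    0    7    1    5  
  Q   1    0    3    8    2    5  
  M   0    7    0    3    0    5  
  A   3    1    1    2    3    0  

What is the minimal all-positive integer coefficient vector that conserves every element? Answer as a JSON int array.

D: 3·1+1·0+3·1+1·4 = 10 | 5·0+2·5 = 10
Y: 3·0+1·8+3·0+1·7 = 15 | 5·1+2·5 = 15
Q: 3·1+1·0+3·3+1·8 = 20 | 5·2+2·5 = 20
M: 3·0+1·7+3·0+1·3 = 10 | 5·0+2·5 = 10
A: 3·3+1·1+3·1+1·2 = 15 | 5·3+2·0 = 15
gcd(3,1,3,1,5,2) = 1

Coefficients: [3, 1, 3, 1, 5, 2]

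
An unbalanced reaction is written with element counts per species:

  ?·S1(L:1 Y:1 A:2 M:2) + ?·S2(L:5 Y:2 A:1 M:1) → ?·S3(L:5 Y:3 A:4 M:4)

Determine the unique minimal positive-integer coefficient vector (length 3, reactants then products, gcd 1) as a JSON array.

L: 5·1+2·5 = 15 | 3·5 = 15
Y: 5·1+2·2 = 9 | 3·3 = 9
A: 5·2+2·1 = 12 | 3·4 = 12
M: 5·2+2·1 = 12 | 3·4 = 12
gcd(5,2,3) = 1

Coefficients: [5, 2, 3]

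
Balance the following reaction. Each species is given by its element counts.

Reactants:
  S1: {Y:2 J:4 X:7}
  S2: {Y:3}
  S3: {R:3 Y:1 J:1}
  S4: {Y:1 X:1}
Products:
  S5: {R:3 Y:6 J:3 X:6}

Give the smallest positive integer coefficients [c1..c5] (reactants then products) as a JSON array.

Coefficients: [1, 1, 2, 5, 2]

R: 1·0+1·0+2·3+5·0 = 6 | 2·3 = 6
Y: 1·2+1·3+2·1+5·1 = 12 | 2·6 = 12
J: 1·4+1·0+2·1+5·0 = 6 | 2·3 = 6
X: 1·7+1·0+2·0+5·1 = 12 | 2·6 = 12
gcd(1,1,2,5,2) = 1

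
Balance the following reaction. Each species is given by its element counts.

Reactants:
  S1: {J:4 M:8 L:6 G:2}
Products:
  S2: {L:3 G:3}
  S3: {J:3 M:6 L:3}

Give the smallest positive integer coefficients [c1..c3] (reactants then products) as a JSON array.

Coefficients: [3, 2, 4]

J: 3·4 = 12 | 2·0+4·3 = 12
M: 3·8 = 24 | 2·0+4·6 = 24
L: 3·6 = 18 | 2·3+4·3 = 18
G: 3·2 = 6 | 2·3+4·0 = 6
gcd(3,2,4) = 1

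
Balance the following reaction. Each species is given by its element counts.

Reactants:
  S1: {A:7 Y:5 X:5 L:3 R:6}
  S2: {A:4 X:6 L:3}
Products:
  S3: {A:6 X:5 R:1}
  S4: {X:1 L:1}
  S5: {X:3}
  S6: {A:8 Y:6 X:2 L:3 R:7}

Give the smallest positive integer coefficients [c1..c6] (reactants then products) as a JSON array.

Coefficients: [6, 1, 1, 6, 5, 5]

A: 6·7+1·4 = 46 | 1·6+6·0+5·0+5·8 = 46
Y: 6·5+1·0 = 30 | 1·0+6·0+5·0+5·6 = 30
X: 6·5+1·6 = 36 | 1·5+6·1+5·3+5·2 = 36
L: 6·3+1·3 = 21 | 1·0+6·1+5·0+5·3 = 21
R: 6·6+1·0 = 36 | 1·1+6·0+5·0+5·7 = 36
gcd(6,1,1,6,5,5) = 1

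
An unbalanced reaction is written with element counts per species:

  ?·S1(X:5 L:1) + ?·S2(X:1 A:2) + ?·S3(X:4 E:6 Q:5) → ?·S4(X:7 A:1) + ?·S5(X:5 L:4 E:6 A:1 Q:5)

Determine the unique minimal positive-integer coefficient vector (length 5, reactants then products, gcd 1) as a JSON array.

X: 4·5+2·1+1·4 = 26 | 3·7+1·5 = 26
L: 4·1+2·0+1·0 = 4 | 3·0+1·4 = 4
E: 4·0+2·0+1·6 = 6 | 3·0+1·6 = 6
A: 4·0+2·2+1·0 = 4 | 3·1+1·1 = 4
Q: 4·0+2·0+1·5 = 5 | 3·0+1·5 = 5
gcd(4,2,1,3,1) = 1

Coefficients: [4, 2, 1, 3, 1]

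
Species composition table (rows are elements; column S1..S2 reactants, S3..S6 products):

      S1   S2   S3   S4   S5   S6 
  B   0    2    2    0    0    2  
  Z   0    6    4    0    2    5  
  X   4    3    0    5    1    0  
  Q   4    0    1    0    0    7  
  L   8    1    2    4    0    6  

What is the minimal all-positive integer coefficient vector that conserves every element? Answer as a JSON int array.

Coefficients: [4, 4, 2, 5, 3, 2]

B: 4·0+4·2 = 8 | 2·2+5·0+3·0+2·2 = 8
Z: 4·0+4·6 = 24 | 2·4+5·0+3·2+2·5 = 24
X: 4·4+4·3 = 28 | 2·0+5·5+3·1+2·0 = 28
Q: 4·4+4·0 = 16 | 2·1+5·0+3·0+2·7 = 16
L: 4·8+4·1 = 36 | 2·2+5·4+3·0+2·6 = 36
gcd(4,4,2,5,3,2) = 1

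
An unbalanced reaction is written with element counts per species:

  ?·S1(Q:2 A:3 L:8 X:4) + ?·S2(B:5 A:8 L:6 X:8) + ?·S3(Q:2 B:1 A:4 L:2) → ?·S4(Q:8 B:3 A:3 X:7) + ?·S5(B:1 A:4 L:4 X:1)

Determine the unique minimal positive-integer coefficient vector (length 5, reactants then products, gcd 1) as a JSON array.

Coefficients: [1, 1, 3, 1, 5]

Q: 1·2+1·0+3·2 = 8 | 1·8+5·0 = 8
B: 1·0+1·5+3·1 = 8 | 1·3+5·1 = 8
A: 1·3+1·8+3·4 = 23 | 1·3+5·4 = 23
L: 1·8+1·6+3·2 = 20 | 1·0+5·4 = 20
X: 1·4+1·8+3·0 = 12 | 1·7+5·1 = 12
gcd(1,1,3,1,5) = 1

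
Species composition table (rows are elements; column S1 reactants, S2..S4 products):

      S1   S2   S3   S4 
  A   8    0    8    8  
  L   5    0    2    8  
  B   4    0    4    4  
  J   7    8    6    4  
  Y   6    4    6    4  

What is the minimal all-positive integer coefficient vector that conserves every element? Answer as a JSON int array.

Coefficients: [4, 1, 2, 2]

A: 4·8 = 32 | 1·0+2·8+2·8 = 32
L: 4·5 = 20 | 1·0+2·2+2·8 = 20
B: 4·4 = 16 | 1·0+2·4+2·4 = 16
J: 4·7 = 28 | 1·8+2·6+2·4 = 28
Y: 4·6 = 24 | 1·4+2·6+2·4 = 24
gcd(4,1,2,2) = 1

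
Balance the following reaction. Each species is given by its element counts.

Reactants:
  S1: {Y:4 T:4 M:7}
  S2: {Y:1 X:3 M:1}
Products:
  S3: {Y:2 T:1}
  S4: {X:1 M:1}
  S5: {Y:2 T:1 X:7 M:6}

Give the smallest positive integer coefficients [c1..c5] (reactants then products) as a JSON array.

Y: 1·4+4·1 = 8 | 3·2+5·0+1·2 = 8
T: 1·4+4·0 = 4 | 3·1+5·0+1·1 = 4
X: 1·0+4·3 = 12 | 3·0+5·1+1·7 = 12
M: 1·7+4·1 = 11 | 3·0+5·1+1·6 = 11
gcd(1,4,3,5,1) = 1

Coefficients: [1, 4, 3, 5, 1]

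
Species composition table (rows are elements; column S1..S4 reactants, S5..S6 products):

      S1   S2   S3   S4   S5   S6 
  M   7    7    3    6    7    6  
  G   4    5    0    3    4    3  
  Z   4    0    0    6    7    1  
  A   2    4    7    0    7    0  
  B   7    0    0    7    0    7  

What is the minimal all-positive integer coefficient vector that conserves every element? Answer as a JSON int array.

Coefficients: [1, 3, 2, 5, 4, 6]

M: 1·7+3·7+2·3+5·6 = 64 | 4·7+6·6 = 64
G: 1·4+3·5+2·0+5·3 = 34 | 4·4+6·3 = 34
Z: 1·4+3·0+2·0+5·6 = 34 | 4·7+6·1 = 34
A: 1·2+3·4+2·7+5·0 = 28 | 4·7+6·0 = 28
B: 1·7+3·0+2·0+5·7 = 42 | 4·0+6·7 = 42
gcd(1,3,2,5,4,6) = 1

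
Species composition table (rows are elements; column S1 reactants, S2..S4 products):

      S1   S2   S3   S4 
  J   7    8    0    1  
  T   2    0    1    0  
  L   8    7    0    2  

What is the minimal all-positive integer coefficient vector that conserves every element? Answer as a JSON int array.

J: 3·7 = 21 | 2·8+6·0+5·1 = 21
T: 3·2 = 6 | 2·0+6·1+5·0 = 6
L: 3·8 = 24 | 2·7+6·0+5·2 = 24
gcd(3,2,6,5) = 1

Coefficients: [3, 2, 6, 5]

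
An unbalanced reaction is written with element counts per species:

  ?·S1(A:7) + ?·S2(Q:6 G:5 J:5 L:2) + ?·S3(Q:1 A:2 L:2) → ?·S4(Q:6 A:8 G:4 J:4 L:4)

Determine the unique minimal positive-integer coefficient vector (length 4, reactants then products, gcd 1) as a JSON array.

Coefficients: [4, 4, 6, 5]

Q: 4·0+4·6+6·1 = 30 | 5·6 = 30
A: 4·7+4·0+6·2 = 40 | 5·8 = 40
G: 4·0+4·5+6·0 = 20 | 5·4 = 20
J: 4·0+4·5+6·0 = 20 | 5·4 = 20
L: 4·0+4·2+6·2 = 20 | 5·4 = 20
gcd(4,4,6,5) = 1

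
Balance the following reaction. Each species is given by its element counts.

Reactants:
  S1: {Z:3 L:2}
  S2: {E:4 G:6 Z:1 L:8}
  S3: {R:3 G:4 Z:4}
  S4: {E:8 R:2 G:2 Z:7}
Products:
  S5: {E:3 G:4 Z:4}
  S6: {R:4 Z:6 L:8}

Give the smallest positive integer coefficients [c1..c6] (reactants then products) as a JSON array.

E: 4·0+1·4+2·0+1·8 = 12 | 4·3+2·0 = 12
R: 4·0+1·0+2·3+1·2 = 8 | 4·0+2·4 = 8
G: 4·0+1·6+2·4+1·2 = 16 | 4·4+2·0 = 16
Z: 4·3+1·1+2·4+1·7 = 28 | 4·4+2·6 = 28
L: 4·2+1·8+2·0+1·0 = 16 | 4·0+2·8 = 16
gcd(4,1,2,1,4,2) = 1

Coefficients: [4, 1, 2, 1, 4, 2]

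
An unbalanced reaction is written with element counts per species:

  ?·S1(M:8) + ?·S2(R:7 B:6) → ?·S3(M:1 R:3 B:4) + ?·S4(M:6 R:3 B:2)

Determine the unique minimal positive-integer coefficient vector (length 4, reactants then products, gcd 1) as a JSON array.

Coefficients: [4, 3, 2, 5]

M: 4·8+3·0 = 32 | 2·1+5·6 = 32
R: 4·0+3·7 = 21 | 2·3+5·3 = 21
B: 4·0+3·6 = 18 | 2·4+5·2 = 18
gcd(4,3,2,5) = 1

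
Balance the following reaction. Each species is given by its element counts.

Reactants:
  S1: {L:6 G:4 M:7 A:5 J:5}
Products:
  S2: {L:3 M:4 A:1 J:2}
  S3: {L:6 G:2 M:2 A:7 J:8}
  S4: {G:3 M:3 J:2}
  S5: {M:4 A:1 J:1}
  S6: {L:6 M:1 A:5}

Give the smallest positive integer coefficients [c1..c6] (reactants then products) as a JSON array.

Coefficients: [5, 2, 1, 6, 1, 3]

L: 5·6 = 30 | 2·3+1·6+6·0+1·0+3·6 = 30
G: 5·4 = 20 | 2·0+1·2+6·3+1·0+3·0 = 20
M: 5·7 = 35 | 2·4+1·2+6·3+1·4+3·1 = 35
A: 5·5 = 25 | 2·1+1·7+6·0+1·1+3·5 = 25
J: 5·5 = 25 | 2·2+1·8+6·2+1·1+3·0 = 25
gcd(5,2,1,6,1,3) = 1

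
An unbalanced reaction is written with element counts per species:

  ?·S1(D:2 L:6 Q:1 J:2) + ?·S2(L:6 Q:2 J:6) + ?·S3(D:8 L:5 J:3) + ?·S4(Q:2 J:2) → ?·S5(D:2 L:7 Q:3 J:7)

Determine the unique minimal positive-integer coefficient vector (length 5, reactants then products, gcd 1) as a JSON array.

Coefficients: [1, 4, 1, 3, 5]

D: 1·2+4·0+1·8+3·0 = 10 | 5·2 = 10
L: 1·6+4·6+1·5+3·0 = 35 | 5·7 = 35
Q: 1·1+4·2+1·0+3·2 = 15 | 5·3 = 15
J: 1·2+4·6+1·3+3·2 = 35 | 5·7 = 35
gcd(1,4,1,3,5) = 1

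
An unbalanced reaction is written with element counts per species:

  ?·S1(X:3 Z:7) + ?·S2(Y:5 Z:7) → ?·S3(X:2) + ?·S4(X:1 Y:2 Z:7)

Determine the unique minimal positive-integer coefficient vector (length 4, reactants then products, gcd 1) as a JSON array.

Coefficients: [3, 2, 2, 5]

X: 3·3+2·0 = 9 | 2·2+5·1 = 9
Y: 3·0+2·5 = 10 | 2·0+5·2 = 10
Z: 3·7+2·7 = 35 | 2·0+5·7 = 35
gcd(3,2,2,5) = 1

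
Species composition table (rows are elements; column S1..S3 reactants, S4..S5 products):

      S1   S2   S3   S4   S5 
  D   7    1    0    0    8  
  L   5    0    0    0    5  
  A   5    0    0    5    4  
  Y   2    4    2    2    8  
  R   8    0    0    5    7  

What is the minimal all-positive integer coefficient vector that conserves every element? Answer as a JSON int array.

Coefficients: [5, 5, 6, 1, 5]

D: 5·7+5·1+6·0 = 40 | 1·0+5·8 = 40
L: 5·5+5·0+6·0 = 25 | 1·0+5·5 = 25
A: 5·5+5·0+6·0 = 25 | 1·5+5·4 = 25
Y: 5·2+5·4+6·2 = 42 | 1·2+5·8 = 42
R: 5·8+5·0+6·0 = 40 | 1·5+5·7 = 40
gcd(5,5,6,1,5) = 1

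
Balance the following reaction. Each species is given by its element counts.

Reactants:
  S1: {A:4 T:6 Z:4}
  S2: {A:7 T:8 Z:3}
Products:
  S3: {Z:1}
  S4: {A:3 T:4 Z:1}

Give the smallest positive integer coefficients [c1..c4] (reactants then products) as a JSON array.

A: 2·4+1·7 = 15 | 6·0+5·3 = 15
T: 2·6+1·8 = 20 | 6·0+5·4 = 20
Z: 2·4+1·3 = 11 | 6·1+5·1 = 11
gcd(2,1,6,5) = 1

Coefficients: [2, 1, 6, 5]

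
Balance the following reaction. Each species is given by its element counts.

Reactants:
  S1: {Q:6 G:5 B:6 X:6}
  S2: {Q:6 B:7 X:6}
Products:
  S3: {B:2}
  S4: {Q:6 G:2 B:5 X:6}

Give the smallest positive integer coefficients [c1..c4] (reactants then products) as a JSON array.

Q: 2·6+3·6 = 30 | 4·0+5·6 = 30
G: 2·5+3·0 = 10 | 4·0+5·2 = 10
B: 2·6+3·7 = 33 | 4·2+5·5 = 33
X: 2·6+3·6 = 30 | 4·0+5·6 = 30
gcd(2,3,4,5) = 1

Coefficients: [2, 3, 4, 5]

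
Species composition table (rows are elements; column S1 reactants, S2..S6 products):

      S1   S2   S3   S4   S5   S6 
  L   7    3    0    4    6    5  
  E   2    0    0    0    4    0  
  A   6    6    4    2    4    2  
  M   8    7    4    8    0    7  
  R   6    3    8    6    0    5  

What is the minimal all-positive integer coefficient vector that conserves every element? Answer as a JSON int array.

L: 6·7 = 42 | 2·3+1·0+2·4+3·6+2·5 = 42
E: 6·2 = 12 | 2·0+1·0+2·0+3·4+2·0 = 12
A: 6·6 = 36 | 2·6+1·4+2·2+3·4+2·2 = 36
M: 6·8 = 48 | 2·7+1·4+2·8+3·0+2·7 = 48
R: 6·6 = 36 | 2·3+1·8+2·6+3·0+2·5 = 36
gcd(6,2,1,2,3,2) = 1

Coefficients: [6, 2, 1, 2, 3, 2]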